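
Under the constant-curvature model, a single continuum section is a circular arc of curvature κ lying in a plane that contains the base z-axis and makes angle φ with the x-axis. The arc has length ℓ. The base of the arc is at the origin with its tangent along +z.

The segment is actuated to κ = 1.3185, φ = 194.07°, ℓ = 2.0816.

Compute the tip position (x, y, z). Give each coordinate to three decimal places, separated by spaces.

-1.414 -0.354 0.293

θ = κ·ℓ = 1.3185 × 2.0816 = 2.74459 rad
ρ = (1 − cos θ)/κ = (1 − -0.92222)/1.3185 = 1.45789
z = sin θ / κ = 0.38666/1.3185 = 0.29325
x = ρ cos φ = 1.45789 × cos(194.07°) = -1.41415
y = ρ sin φ = 1.45789 × sin(194.07°) = -0.35442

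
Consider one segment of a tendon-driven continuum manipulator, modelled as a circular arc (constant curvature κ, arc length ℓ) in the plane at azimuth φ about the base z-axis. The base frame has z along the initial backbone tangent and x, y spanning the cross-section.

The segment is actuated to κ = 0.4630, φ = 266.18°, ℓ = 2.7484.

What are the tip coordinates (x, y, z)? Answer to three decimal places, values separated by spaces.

θ = κ·ℓ = 0.4630 × 2.7484 = 1.27251 rad
ρ = (1 − cos θ)/κ = (1 − 0.29388)/0.4630 = 1.52509
z = sin θ / κ = 0.95584/0.4630 = 2.06445
x = ρ cos φ = 1.52509 × cos(266.18°) = -0.10160
y = ρ sin φ = 1.52509 × sin(266.18°) = -1.52170

-0.102 -1.522 2.064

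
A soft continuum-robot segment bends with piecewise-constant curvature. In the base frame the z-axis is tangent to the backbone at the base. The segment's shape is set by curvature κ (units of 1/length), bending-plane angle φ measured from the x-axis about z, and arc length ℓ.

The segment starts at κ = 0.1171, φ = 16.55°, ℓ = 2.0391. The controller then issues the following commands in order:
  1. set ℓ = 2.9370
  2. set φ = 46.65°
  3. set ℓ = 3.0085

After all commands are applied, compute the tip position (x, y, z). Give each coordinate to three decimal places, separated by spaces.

initial: κ=0.1171, φ=16.55°, ℓ=2.0391
cmd 1: set ℓ=2.9370 → (κ,φ,ℓ)=(0.1171,16.55°,2.9370) → tip=(0.4794,0.1425,2.8794)
cmd 2: set φ=46.65° → (κ,φ,ℓ)=(0.1171,46.65°,2.9370) → tip=(0.3433,0.3637,2.8794)
cmd 3: set ℓ=3.0085 → (κ,φ,ℓ)=(0.1171,46.65°,3.0085) → tip=(0.3600,0.3814,2.9467)

0.360 0.381 2.947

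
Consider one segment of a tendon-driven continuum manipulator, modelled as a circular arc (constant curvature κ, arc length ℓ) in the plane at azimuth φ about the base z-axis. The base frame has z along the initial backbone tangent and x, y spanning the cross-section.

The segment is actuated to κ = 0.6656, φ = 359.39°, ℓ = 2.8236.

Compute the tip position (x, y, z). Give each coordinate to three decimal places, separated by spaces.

θ = κ·ℓ = 0.6656 × 2.8236 = 1.87939 rad
ρ = (1 − cos θ)/κ = (1 − -0.30372)/0.6656 = 1.95871
z = sin θ / κ = 0.95276/0.6656 = 1.43143
x = ρ cos φ = 1.95871 × cos(359.39°) = 1.95860
y = ρ sin φ = 1.95871 × sin(359.39°) = -0.02085

1.959 -0.021 1.431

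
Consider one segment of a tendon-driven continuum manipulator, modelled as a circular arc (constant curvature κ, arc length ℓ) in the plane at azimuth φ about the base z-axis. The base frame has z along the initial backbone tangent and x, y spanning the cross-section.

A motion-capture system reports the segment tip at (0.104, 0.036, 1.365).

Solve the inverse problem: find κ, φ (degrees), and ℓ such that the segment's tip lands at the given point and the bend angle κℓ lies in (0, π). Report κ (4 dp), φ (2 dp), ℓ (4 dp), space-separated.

0.1174 19.09 1.3709

ρ = √(x²+y²) = √(0.104² + 0.036²) = 0.11005
φ = atan2(y, x) mod 360° = atan2(0.036, 0.104) = 19.0935°
|p|² = ρ² + z² = 0.11005² + 1.365² = 1.87534
κ = 2ρ / |p|² = 2×0.11005 / 1.87534 = 0.11737
θ = 2·atan2(ρ, z) = 2·atan2(0.11005, 1.365) = 0.16090 rad
ℓ = θ/κ = 0.16090/0.11737 = 1.37091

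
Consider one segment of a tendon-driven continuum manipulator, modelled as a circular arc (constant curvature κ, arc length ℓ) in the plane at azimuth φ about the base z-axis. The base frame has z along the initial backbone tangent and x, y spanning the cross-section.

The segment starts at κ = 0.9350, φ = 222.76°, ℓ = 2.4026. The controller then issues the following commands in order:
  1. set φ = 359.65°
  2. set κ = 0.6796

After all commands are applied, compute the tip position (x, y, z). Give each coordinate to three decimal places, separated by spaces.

initial: κ=0.9350, φ=222.76°, ℓ=2.4026
cmd 1: set φ=359.65° → (κ,φ,ℓ)=(0.9350,359.65°,2.4026) → tip=(1.7384,-0.0106,0.8346)
cmd 2: set κ=0.6796 → (κ,φ,ℓ)=(0.6796,359.65°,2.4026) → tip=(1.5626,-0.0095,1.4686)

1.563 -0.010 1.469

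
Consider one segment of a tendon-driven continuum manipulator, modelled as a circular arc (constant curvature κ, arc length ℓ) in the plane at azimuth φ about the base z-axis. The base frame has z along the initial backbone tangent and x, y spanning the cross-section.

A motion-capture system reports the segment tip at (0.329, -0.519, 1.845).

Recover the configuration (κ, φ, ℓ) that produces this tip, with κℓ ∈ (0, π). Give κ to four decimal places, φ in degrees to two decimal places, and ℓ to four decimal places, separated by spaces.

0.3250 302.37 1.9786

ρ = √(x²+y²) = √(0.329² + -0.519²) = 0.61449
φ = atan2(y, x) mod 360° = atan2(-0.519, 0.329) = 302.3711°
|p|² = ρ² + z² = 0.61449² + 1.845² = 3.78163
κ = 2ρ / |p|² = 2×0.61449 / 3.78163 = 0.32499
θ = 2·atan2(ρ, z) = 2·atan2(0.61449, 1.845) = 0.64301 rad
ℓ = θ/κ = 0.64301/0.32499 = 1.97855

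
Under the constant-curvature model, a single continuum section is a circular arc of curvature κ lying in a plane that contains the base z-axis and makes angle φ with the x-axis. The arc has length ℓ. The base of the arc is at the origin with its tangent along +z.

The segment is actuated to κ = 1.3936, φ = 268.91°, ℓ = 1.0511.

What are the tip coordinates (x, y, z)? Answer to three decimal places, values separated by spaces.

θ = κ·ℓ = 1.3936 × 1.0511 = 1.46481 rad
ρ = (1 − cos θ)/κ = (1 − 0.10579)/1.3936 = 0.64166
z = sin θ / κ = 0.99439/1.3936 = 0.71354
x = ρ cos φ = 0.64166 × cos(268.91°) = -0.01221
y = ρ sin φ = 0.64166 × sin(268.91°) = -0.64154

-0.012 -0.642 0.714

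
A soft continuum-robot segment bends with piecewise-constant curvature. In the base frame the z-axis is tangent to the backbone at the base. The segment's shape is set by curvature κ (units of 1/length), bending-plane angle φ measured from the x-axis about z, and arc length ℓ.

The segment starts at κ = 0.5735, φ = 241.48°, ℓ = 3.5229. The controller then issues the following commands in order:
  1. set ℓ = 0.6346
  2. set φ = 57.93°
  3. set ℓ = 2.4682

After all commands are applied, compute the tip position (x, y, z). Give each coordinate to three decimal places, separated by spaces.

0.783 1.249 1.723

initial: κ=0.5735, φ=241.48°, ℓ=3.5229
cmd 1: set ℓ=0.6346 → (κ,φ,ℓ)=(0.5735,241.48°,0.6346) → tip=(-0.0545,-0.1004,0.6207)
cmd 2: set φ=57.93° → (κ,φ,ℓ)=(0.5735,57.93°,0.6346) → tip=(0.0606,0.0968,0.6207)
cmd 3: set ℓ=2.4682 → (κ,φ,ℓ)=(0.5735,57.93°,2.4682) → tip=(0.7826,1.2491,1.7227)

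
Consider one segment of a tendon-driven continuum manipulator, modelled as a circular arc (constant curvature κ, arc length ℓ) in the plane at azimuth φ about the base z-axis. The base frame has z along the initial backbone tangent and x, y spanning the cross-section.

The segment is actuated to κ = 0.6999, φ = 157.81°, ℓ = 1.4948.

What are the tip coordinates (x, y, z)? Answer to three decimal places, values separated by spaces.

-0.660 0.269 1.237

θ = κ·ℓ = 0.6999 × 1.4948 = 1.04621 rad
ρ = (1 − cos θ)/κ = (1 − 0.50085)/0.6999 = 0.71317
z = sin θ / κ = 0.86553/0.6999 = 1.23665
x = ρ cos φ = 0.71317 × cos(157.81°) = -0.66035
y = ρ sin φ = 0.71317 × sin(157.81°) = 0.26935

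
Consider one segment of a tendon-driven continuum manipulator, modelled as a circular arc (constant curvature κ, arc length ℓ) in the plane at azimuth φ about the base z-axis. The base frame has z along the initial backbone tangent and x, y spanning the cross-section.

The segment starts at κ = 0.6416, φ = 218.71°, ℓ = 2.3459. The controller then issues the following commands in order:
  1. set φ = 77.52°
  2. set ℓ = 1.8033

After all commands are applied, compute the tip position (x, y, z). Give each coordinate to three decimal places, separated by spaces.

0.201 0.910 1.427

initial: κ=0.6416, φ=218.71°, ℓ=2.3459
cmd 1: set φ=77.52° → (κ,φ,ℓ)=(0.6416,77.52°,2.3459) → tip=(0.3147,1.4219,1.5552)
cmd 2: set ℓ=1.8033 → (κ,φ,ℓ)=(0.6416,77.52°,1.8033) → tip=(0.2014,0.9099,1.4271)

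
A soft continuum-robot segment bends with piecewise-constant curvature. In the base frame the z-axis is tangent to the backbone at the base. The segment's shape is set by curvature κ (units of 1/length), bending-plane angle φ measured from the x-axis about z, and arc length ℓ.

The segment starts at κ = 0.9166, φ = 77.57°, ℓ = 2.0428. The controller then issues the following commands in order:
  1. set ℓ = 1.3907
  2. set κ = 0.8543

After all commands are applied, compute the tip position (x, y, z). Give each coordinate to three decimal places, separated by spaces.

0.158 0.716 1.086

initial: κ=0.9166, φ=77.57°, ℓ=2.0428
cmd 1: set ℓ=1.3907 → (κ,φ,ℓ)=(0.9166,77.57°,1.3907) → tip=(0.1663,0.7546,1.0435)
cmd 2: set κ=0.8543 → (κ,φ,ℓ)=(0.8543,77.57°,1.3907) → tip=(0.1579,0.7162,1.0859)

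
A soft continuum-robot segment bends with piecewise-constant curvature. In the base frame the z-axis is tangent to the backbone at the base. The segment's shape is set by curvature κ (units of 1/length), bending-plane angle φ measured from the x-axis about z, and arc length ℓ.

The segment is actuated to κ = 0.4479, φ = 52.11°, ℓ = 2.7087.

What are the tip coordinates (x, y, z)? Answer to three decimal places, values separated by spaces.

θ = κ·ℓ = 0.4479 × 2.7087 = 1.21323 rad
ρ = (1 − cos θ)/κ = (1 − 0.35000)/0.4479 = 1.45122
z = sin θ / κ = 0.93675/0.4479 = 2.09143
x = ρ cos φ = 1.45122 × cos(52.11°) = 0.89126
y = ρ sin φ = 1.45122 × sin(52.11°) = 1.14529

0.891 1.145 2.091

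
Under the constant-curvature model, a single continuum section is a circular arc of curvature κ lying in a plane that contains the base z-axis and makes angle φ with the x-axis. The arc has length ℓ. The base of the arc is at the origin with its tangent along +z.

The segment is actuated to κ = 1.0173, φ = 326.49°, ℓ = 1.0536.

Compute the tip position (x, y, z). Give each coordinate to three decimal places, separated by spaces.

0.427 -0.283 0.863

θ = κ·ℓ = 1.0173 × 1.0536 = 1.07183 rad
ρ = (1 − cos θ)/κ = (1 − 0.47852)/1.0173 = 0.51261
z = sin θ / κ = 0.87808/1.0173 = 0.86314
x = ρ cos φ = 0.51261 × cos(326.49°) = 0.42741
y = ρ sin φ = 0.51261 × sin(326.49°) = -0.28300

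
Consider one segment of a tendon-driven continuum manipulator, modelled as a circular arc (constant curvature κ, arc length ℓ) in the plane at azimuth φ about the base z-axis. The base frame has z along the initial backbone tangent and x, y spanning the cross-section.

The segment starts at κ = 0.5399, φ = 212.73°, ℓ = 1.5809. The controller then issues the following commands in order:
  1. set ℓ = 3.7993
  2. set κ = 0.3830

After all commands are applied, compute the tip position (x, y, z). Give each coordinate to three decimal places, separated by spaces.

initial: κ=0.5399, φ=212.73°, ℓ=1.5809
cmd 1: set ℓ=3.7993 → (κ,φ,ℓ)=(0.5399,212.73°,3.7993) → tip=(-2.2782,-1.4643,1.6425)
cmd 2: set κ=0.3830 → (κ,φ,ℓ)=(0.3830,212.73°,3.7993) → tip=(-1.9429,-1.2488,2.5935)

-1.943 -1.249 2.594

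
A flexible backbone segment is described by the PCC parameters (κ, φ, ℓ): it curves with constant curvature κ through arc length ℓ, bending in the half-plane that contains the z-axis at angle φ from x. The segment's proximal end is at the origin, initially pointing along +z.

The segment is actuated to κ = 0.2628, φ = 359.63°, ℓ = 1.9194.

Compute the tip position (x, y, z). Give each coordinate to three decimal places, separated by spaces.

0.474 -0.003 1.839

θ = κ·ℓ = 0.2628 × 1.9194 = 0.50442 rad
ρ = (1 − cos θ)/κ = (1 − 0.87546)/0.2628 = 0.47391
z = sin θ / κ = 0.48330/0.2628 = 1.83903
x = ρ cos φ = 0.47391 × cos(359.63°) = 0.47390
y = ρ sin φ = 0.47391 × sin(359.63°) = -0.00306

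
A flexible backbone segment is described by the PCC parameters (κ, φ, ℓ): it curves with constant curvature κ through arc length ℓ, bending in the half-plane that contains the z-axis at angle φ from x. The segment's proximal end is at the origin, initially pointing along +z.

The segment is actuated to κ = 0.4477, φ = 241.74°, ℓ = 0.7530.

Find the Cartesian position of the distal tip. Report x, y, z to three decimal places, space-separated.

-0.060 -0.111 0.739

θ = κ·ℓ = 0.4477 × 0.7530 = 0.33712 rad
ρ = (1 − cos θ)/κ = (1 − 0.94371)/0.4477 = 0.12573
z = sin θ / κ = 0.33077/0.4477 = 0.73882
x = ρ cos φ = 0.12573 × cos(241.74°) = -0.05953
y = ρ sin φ = 0.12573 × sin(241.74°) = -0.11074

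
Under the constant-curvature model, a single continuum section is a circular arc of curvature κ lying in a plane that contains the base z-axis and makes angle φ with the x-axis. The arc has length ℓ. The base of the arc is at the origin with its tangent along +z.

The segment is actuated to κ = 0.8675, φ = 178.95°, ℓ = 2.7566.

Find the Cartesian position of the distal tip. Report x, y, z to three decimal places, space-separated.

θ = κ·ℓ = 0.8675 × 2.7566 = 2.39135 rad
ρ = (1 − cos θ)/κ = (1 − -0.73152)/0.8675 = 1.99599
z = sin θ / κ = 0.68182/0.8675 = 0.78595
x = ρ cos φ = 1.99599 × cos(178.95°) = -1.99566
y = ρ sin φ = 1.99599 × sin(178.95°) = 0.03658

-1.996 0.037 0.786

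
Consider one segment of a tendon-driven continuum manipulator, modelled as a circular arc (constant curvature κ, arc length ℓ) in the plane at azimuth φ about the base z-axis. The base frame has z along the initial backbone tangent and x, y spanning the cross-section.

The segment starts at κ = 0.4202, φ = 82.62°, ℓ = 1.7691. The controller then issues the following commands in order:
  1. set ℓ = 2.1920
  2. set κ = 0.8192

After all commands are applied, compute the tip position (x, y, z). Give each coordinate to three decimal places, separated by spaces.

0.192 1.481 1.190

initial: κ=0.4202, φ=82.62°, ℓ=1.7691
cmd 1: set ℓ=2.1920 → (κ,φ,ℓ)=(0.4202,82.62°,2.1920) → tip=(0.1208,0.9323,1.8949)
cmd 2: set κ=0.8192 → (κ,φ,ℓ)=(0.8192,82.62°,2.1920) → tip=(0.1918,1.4806,1.1900)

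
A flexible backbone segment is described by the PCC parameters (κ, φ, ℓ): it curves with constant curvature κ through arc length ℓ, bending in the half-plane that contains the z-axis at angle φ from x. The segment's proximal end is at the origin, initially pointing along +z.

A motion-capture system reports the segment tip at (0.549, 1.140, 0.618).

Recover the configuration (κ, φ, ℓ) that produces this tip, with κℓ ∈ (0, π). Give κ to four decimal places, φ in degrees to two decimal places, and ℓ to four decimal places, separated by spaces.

ρ = √(x²+y²) = √(0.549² + 1.140²) = 1.26531
φ = atan2(y, x) mod 360° = atan2(1.140, 0.549) = 64.2855°
|p|² = ρ² + z² = 1.26531² + 0.618² = 1.98293
κ = 2ρ / |p|² = 2×1.26531 / 1.98293 = 1.27620
θ = 2·atan2(ρ, z) = 2·atan2(1.26531, 0.618) = 2.23291 rad
ℓ = θ/κ = 2.23291/1.27620 = 1.74965

1.2762 64.29 1.7497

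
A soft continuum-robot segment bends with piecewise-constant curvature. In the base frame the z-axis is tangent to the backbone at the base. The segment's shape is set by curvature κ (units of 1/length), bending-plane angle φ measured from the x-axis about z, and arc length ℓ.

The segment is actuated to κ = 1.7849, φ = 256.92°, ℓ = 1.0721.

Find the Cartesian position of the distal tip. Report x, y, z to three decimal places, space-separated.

θ = κ·ℓ = 1.7849 × 1.0721 = 1.91359 rad
ρ = (1 − cos θ)/κ = (1 − -0.33612)/1.7849 = 0.74857
z = sin θ / κ = 0.94182/1.7849 = 0.52766
x = ρ cos φ = 0.74857 × cos(256.92°) = -0.16941
y = ρ sin φ = 0.74857 × sin(256.92°) = -0.72915

-0.169 -0.729 0.528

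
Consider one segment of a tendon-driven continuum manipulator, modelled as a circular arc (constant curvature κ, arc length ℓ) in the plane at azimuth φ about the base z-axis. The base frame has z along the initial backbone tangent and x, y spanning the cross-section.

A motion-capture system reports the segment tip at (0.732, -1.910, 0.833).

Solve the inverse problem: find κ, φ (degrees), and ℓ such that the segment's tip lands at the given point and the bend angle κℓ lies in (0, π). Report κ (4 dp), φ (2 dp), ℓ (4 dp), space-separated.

0.8387 290.97 2.8236

ρ = √(x²+y²) = √(0.732² + -1.910²) = 2.04546
φ = atan2(y, x) mod 360° = atan2(-1.910, 0.732) = 290.9691°
|p|² = ρ² + z² = 2.04546² + 0.833² = 4.87781
κ = 2ρ / |p|² = 2×2.04546 / 4.87781 = 0.83868
θ = 2·atan2(ρ, z) = 2·atan2(2.04546, 0.833) = 2.36812 rad
ℓ = θ/κ = 2.36812/0.83868 = 2.82363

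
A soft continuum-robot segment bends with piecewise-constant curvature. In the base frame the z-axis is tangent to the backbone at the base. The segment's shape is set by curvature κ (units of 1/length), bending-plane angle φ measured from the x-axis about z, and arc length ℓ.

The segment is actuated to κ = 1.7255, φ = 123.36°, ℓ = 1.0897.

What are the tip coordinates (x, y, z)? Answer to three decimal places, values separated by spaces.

-0.416 0.631 0.552

θ = κ·ℓ = 1.7255 × 1.0897 = 1.88028 rad
ρ = (1 − cos θ)/κ = (1 − -0.30456)/1.7255 = 0.75605
z = sin θ / κ = 0.95249/1.7255 = 0.55201
x = ρ cos φ = 0.75605 × cos(123.36°) = -0.41575
y = ρ sin φ = 0.75605 × sin(123.36°) = 0.63148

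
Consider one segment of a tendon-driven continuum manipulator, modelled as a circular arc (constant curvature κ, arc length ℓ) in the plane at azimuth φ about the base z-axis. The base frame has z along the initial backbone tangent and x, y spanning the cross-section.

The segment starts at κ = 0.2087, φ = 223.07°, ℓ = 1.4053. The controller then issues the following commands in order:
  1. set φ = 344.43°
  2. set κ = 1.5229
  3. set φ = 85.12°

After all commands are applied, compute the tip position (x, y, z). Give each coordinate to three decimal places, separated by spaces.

0.086 1.007 0.553

initial: κ=0.2087, φ=223.07°, ℓ=1.4053
cmd 1: set φ=344.43° → (κ,φ,ℓ)=(0.2087,344.43°,1.4053) → tip=(0.1971,-0.0549,1.3852)
cmd 2: set κ=1.5229 → (κ,φ,ℓ)=(1.5229,344.43°,1.4053) → tip=(0.9735,-0.2713,0.5531)
cmd 3: set φ=85.12° → (κ,φ,ℓ)=(1.5229,85.12°,1.4053) → tip=(0.0860,1.0070,0.5531)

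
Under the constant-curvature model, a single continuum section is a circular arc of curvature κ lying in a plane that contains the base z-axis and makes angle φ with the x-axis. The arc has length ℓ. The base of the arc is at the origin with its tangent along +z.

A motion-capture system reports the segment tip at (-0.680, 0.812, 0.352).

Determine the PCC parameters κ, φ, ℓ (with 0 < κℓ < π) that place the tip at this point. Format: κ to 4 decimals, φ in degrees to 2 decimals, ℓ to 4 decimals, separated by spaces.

1.7005 129.94 1.4701

ρ = √(x²+y²) = √(-0.680² + 0.812²) = 1.05912
φ = atan2(y, x) mod 360° = atan2(0.812, -0.680) = 129.9441°
|p|² = ρ² + z² = 1.05912² + 0.352² = 1.24565
κ = 2ρ / |p|² = 2×1.05912 / 1.24565 = 1.70052
θ = 2·atan2(ρ, z) = 2·atan2(1.05912, 0.352) = 2.49986 rad
ℓ = θ/κ = 2.49986/1.70052 = 1.47006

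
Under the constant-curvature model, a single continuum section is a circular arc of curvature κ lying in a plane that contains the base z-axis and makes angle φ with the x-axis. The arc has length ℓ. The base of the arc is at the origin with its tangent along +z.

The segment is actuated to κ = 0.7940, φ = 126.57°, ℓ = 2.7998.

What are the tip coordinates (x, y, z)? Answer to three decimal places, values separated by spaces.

-1.206 1.625 1.001

θ = κ·ℓ = 0.7940 × 2.7998 = 2.22304 rad
ρ = (1 − cos θ)/κ = (1 − -0.60697)/0.7940 = 2.02389
z = sin θ / κ = 0.79472/0.7940 = 1.00091
x = ρ cos φ = 2.02389 × cos(126.57°) = -1.20585
y = ρ sin φ = 2.02389 × sin(126.57°) = 1.62545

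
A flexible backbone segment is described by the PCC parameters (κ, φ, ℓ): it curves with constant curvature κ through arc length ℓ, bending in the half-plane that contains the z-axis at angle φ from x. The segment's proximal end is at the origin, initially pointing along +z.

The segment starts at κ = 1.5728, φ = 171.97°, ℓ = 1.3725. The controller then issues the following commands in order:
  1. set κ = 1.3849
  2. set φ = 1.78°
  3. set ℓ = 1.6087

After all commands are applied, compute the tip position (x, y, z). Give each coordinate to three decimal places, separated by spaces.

initial: κ=1.5728, φ=171.97°, ℓ=1.3725
cmd 1: set κ=1.3849 → (κ,φ,ℓ)=(1.3849,171.97°,1.3725) → tip=(-0.9467,0.1336,0.6831)
cmd 2: set φ=1.78° → (κ,φ,ℓ)=(1.3849,1.78°,1.3725) → tip=(0.9556,0.0297,0.6831)
cmd 3: set ℓ=1.6087 → (κ,φ,ℓ)=(1.3849,1.78°,1.6087) → tip=(1.1626,0.0361,0.5717)

1.163 0.036 0.572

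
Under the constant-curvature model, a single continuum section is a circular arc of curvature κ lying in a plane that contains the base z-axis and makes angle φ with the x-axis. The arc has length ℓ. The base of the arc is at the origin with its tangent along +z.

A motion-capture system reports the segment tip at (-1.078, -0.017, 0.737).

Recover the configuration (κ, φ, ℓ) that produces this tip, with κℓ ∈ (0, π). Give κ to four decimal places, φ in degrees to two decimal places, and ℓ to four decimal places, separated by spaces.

1.2643 180.90 1.5363

ρ = √(x²+y²) = √(-1.078² + -0.017²) = 1.07813
φ = atan2(y, x) mod 360° = atan2(-0.017, -1.078) = 180.9035°
|p|² = ρ² + z² = 1.07813² + 0.737² = 1.70554
κ = 2ρ / |p|² = 2×1.07813 / 1.70554 = 1.26427
θ = 2·atan2(ρ, z) = 2·atan2(1.07813, 0.737) = 1.94234 rad
ℓ = θ/κ = 1.94234/1.26427 = 1.53633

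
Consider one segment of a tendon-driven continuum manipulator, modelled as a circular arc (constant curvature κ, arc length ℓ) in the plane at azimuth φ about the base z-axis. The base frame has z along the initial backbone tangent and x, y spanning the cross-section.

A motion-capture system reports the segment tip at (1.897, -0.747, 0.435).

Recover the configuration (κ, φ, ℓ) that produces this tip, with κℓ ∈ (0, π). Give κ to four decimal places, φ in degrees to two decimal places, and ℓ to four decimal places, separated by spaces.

ρ = √(x²+y²) = √(1.897² + -0.747²) = 2.03878
φ = atan2(y, x) mod 360° = atan2(-0.747, 1.897) = 338.5065°
|p|² = ρ² + z² = 2.03878² + 0.435² = 4.34584
κ = 2ρ / |p|² = 2×2.03878 / 4.34584 = 0.93827
θ = 2·atan2(ρ, z) = 2·atan2(2.03878, 0.435) = 2.72117 rad
ℓ = θ/κ = 2.72117/0.93827 = 2.90021

0.9383 338.51 2.9002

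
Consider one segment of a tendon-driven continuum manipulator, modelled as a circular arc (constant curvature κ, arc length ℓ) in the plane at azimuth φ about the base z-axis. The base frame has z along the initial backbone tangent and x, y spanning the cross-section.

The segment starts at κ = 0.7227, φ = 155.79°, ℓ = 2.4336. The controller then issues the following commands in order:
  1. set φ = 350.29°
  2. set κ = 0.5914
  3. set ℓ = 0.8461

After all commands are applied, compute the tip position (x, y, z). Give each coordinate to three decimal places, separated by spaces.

initial: κ=0.7227, φ=155.79°, ℓ=2.4336
cmd 1: set φ=350.29° → (κ,φ,ℓ)=(0.7227,350.29°,2.4336) → tip=(1.6187,-0.2770,1.3593)
cmd 2: set κ=0.5914 → (κ,φ,ℓ)=(0.5914,350.29°,2.4336) → tip=(1.4480,-0.2478,1.6763)
cmd 3: set ℓ=0.8461 → (κ,φ,ℓ)=(0.5914,350.29°,0.8461) → tip=(0.2043,-0.0350,0.8112)

0.204 -0.035 0.811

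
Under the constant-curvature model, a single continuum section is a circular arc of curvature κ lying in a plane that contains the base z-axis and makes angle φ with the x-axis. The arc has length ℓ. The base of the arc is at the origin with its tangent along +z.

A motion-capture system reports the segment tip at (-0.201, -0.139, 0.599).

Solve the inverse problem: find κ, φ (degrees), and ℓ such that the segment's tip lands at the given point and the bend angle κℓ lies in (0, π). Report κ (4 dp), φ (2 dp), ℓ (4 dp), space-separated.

ρ = √(x²+y²) = √(-0.201² + -0.139²) = 0.24438
φ = atan2(y, x) mod 360° = atan2(-0.139, -0.201) = 214.6655°
|p|² = ρ² + z² = 0.24438² + 0.599² = 0.41852
κ = 2ρ / |p|² = 2×0.24438 / 0.41852 = 1.16783
θ = 2·atan2(ρ, z) = 2·atan2(0.24438, 0.599) = 0.77474 rad
ℓ = θ/κ = 0.77474/1.16783 = 0.66340

1.1678 214.67 0.6634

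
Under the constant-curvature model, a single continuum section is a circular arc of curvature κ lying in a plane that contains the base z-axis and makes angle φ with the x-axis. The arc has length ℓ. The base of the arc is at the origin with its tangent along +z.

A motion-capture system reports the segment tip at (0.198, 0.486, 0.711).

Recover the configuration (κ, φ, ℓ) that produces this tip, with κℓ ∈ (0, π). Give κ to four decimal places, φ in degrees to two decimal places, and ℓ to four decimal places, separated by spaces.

ρ = √(x²+y²) = √(0.198² + 0.486²) = 0.52479
φ = atan2(y, x) mod 360° = atan2(0.486, 0.198) = 67.8337°
|p|² = ρ² + z² = 0.52479² + 0.711² = 0.78092
κ = 2ρ / |p|² = 2×0.52479 / 0.78092 = 1.34402
θ = 2·atan2(ρ, z) = 2·atan2(0.52479, 0.711) = 1.27168 rad
ℓ = θ/κ = 1.27168/1.34402 = 0.94618

1.3440 67.83 0.9462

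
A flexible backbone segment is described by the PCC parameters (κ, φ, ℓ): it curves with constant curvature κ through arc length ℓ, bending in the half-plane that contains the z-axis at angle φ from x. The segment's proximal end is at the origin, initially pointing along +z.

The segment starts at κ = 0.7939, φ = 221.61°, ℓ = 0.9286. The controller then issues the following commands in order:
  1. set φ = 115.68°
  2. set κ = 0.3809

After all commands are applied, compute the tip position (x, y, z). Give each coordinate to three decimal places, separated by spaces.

initial: κ=0.7939, φ=221.61°, ℓ=0.9286
cmd 1: set φ=115.68° → (κ,φ,ℓ)=(0.7939,115.68°,0.9286) → tip=(-0.1417,0.2948,0.8467)
cmd 2: set κ=0.3809 → (κ,φ,ℓ)=(0.3809,115.68°,0.9286) → tip=(-0.0704,0.1465,0.9094)

-0.070 0.146 0.909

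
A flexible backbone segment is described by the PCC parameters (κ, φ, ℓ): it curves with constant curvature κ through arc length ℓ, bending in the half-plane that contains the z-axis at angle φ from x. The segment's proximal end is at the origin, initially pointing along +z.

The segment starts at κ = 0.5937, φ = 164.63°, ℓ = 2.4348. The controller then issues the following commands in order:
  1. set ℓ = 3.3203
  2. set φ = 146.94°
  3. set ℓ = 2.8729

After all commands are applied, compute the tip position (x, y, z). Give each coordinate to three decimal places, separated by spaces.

initial: κ=0.5937, φ=164.63°, ℓ=2.4348
cmd 1: set ℓ=3.3203 → (κ,φ,ℓ)=(0.5937,164.63°,3.3203) → tip=(-2.2573,0.6205,1.5511)
cmd 2: set φ=146.94° → (κ,φ,ℓ)=(0.5937,146.94°,3.3203) → tip=(-1.9620,1.2771,1.5511)
cmd 3: set ℓ=2.8729 → (κ,φ,ℓ)=(0.5937,146.94°,2.8729) → tip=(-1.6014,1.0424,1.6691)

-1.601 1.042 1.669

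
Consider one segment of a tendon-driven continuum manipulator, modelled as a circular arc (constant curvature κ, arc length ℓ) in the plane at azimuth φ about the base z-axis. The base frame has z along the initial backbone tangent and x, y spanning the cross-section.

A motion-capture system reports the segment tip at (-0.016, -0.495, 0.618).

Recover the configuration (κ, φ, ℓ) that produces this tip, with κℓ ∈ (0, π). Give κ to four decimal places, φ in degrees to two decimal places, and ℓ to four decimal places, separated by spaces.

ρ = √(x²+y²) = √(-0.016² + -0.495²) = 0.49526
φ = atan2(y, x) mod 360° = atan2(-0.495, -0.016) = 268.1487°
|p|² = ρ² + z² = 0.49526² + 0.618² = 0.62721
κ = 2ρ / |p|² = 2×0.49526 / 0.62721 = 1.57926
θ = 2·atan2(ρ, z) = 2·atan2(0.49526, 0.618) = 1.35117 rad
ℓ = θ/κ = 1.35117/1.57926 = 0.85558

1.5793 268.15 0.8556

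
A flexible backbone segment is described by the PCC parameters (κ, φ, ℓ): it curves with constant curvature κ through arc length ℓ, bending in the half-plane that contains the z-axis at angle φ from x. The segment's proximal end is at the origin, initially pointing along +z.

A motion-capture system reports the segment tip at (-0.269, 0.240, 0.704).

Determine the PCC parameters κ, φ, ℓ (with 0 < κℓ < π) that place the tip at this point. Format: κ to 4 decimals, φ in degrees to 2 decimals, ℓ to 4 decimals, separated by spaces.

ρ = √(x²+y²) = √(-0.269² + 0.240²) = 0.36050
φ = atan2(y, x) mod 360° = atan2(0.240, -0.269) = 138.2609°
|p|² = ρ² + z² = 0.36050² + 0.704² = 0.62558
κ = 2ρ / |p|² = 2×0.36050 / 0.62558 = 1.15254
θ = 2·atan2(ρ, z) = 2·atan2(0.36050, 0.704) = 0.94652 rad
ℓ = θ/κ = 0.94652/1.15254 = 0.82125

1.1525 138.26 0.8212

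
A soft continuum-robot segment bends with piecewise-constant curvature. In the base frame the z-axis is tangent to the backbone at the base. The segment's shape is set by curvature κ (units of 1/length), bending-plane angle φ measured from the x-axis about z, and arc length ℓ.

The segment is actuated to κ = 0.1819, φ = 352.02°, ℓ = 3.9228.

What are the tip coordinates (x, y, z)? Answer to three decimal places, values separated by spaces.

1.328 -0.186 3.598

θ = κ·ℓ = 0.1819 × 3.9228 = 0.71356 rad
ρ = (1 − cos θ)/κ = (1 − 0.75604)/0.1819 = 1.34119
z = sin θ / κ = 0.65453/0.1819 = 3.59828
x = ρ cos φ = 1.34119 × cos(352.02°) = 1.32820
y = ρ sin φ = 1.34119 × sin(352.02°) = -0.18619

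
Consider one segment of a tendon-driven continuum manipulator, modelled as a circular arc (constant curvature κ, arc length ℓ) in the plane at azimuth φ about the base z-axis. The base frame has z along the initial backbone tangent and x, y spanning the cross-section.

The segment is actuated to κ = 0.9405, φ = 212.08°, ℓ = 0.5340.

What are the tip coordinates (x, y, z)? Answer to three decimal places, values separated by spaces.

-0.111 -0.070 0.512

θ = κ·ℓ = 0.9405 × 0.5340 = 0.50223 rad
ρ = (1 − cos θ)/κ = (1 − 0.87651)/0.9405 = 0.13130
z = sin θ / κ = 0.48138/0.9405 = 0.51183
x = ρ cos φ = 0.13130 × cos(212.08°) = -0.11125
y = ρ sin φ = 0.13130 × sin(212.08°) = -0.06973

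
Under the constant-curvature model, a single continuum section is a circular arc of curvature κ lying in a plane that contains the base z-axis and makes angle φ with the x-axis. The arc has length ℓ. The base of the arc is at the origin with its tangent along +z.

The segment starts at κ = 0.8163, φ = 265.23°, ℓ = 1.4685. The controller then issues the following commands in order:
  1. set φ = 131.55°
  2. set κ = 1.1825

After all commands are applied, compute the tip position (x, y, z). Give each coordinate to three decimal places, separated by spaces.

initial: κ=0.8163, φ=265.23°, ℓ=1.4685
cmd 1: set φ=131.55° → (κ,φ,ℓ)=(0.8163,131.55°,1.4685) → tip=(-0.5172,0.5835,1.1412)
cmd 2: set κ=1.1825 → (κ,φ,ℓ)=(1.1825,131.55°,1.4685) → tip=(-0.6534,0.7373,0.8341)

-0.653 0.737 0.834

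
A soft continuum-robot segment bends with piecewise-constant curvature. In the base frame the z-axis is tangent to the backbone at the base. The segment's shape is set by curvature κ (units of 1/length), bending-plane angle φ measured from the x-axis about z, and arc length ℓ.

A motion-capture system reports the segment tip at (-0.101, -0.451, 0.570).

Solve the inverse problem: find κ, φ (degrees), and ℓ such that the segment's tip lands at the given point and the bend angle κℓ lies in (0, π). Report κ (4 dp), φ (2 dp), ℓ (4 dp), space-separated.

1.7165 257.38 0.7938

ρ = √(x²+y²) = √(-0.101² + -0.451²) = 0.46217
φ = atan2(y, x) mod 360° = atan2(-0.451, -0.101) = 257.3771°
|p|² = ρ² + z² = 0.46217² + 0.570² = 0.53850
κ = 2ρ / |p|² = 2×0.46217 / 0.53850 = 1.71651
θ = 2·atan2(ρ, z) = 2·atan2(0.46217, 0.570) = 1.36262 rad
ℓ = θ/κ = 1.36262/1.71651 = 0.79383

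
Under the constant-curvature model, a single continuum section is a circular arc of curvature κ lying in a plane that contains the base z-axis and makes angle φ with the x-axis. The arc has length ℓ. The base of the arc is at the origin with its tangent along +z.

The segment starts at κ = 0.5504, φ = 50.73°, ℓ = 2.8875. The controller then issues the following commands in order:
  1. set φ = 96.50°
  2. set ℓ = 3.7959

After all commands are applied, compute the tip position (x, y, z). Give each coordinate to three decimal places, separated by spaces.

initial: κ=0.5504, φ=50.73°, ℓ=2.8875
cmd 1: set φ=96.50° → (κ,φ,ℓ)=(0.5504,96.50°,2.8875) → tip=(-0.2095,1.8385,1.8166)
cmd 2: set ℓ=3.7959 → (κ,φ,ℓ)=(0.5504,96.50°,3.7959) → tip=(-0.3076,2.6997,1.5781)

-0.308 2.700 1.578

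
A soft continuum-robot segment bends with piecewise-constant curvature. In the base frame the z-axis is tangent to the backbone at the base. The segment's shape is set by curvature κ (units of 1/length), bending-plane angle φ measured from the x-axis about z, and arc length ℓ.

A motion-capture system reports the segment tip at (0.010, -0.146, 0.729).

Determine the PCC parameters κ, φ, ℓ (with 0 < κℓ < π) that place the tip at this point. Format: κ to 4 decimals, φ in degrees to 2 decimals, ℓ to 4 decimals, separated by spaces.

ρ = √(x²+y²) = √(0.010² + -0.146²) = 0.14634
φ = atan2(y, x) mod 360° = atan2(-0.146, 0.010) = 273.9182°
|p|² = ρ² + z² = 0.14634² + 0.729² = 0.55286
κ = 2ρ / |p|² = 2×0.14634 / 0.55286 = 0.52940
θ = 2·atan2(ρ, z) = 2·atan2(0.14634, 0.729) = 0.39622 rad
ℓ = θ/κ = 0.39622/0.52940 = 0.74843

0.5294 273.92 0.7484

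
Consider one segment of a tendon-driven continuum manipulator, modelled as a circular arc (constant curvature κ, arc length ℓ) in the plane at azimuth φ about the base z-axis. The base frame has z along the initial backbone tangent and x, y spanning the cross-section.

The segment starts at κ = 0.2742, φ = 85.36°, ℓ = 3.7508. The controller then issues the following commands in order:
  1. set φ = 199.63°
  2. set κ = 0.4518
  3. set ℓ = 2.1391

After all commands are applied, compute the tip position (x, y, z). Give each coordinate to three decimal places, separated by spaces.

initial: κ=0.2742, φ=85.36°, ℓ=3.7508
cmd 1: set φ=199.63° → (κ,φ,ℓ)=(0.2742,199.63°,3.7508) → tip=(-1.6621,-0.5928,3.1237)
cmd 2: set κ=0.4518 → (κ,φ,ℓ)=(0.4518,199.63°,3.7508) → tip=(-2.3422,-0.8354,2.1964)
cmd 3: set ℓ=2.1391 → (κ,φ,ℓ)=(0.4518,199.63°,2.1391) → tip=(-0.9001,-0.3211,1.8213)

-0.900 -0.321 1.821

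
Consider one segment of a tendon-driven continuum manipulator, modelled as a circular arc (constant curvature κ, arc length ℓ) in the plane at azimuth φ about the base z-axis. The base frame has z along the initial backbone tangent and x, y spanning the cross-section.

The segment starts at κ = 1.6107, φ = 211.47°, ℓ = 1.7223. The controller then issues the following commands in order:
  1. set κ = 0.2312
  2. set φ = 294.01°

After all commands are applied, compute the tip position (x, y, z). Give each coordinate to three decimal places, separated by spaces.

initial: κ=1.6107, φ=211.47°, ℓ=1.7223
cmd 1: set κ=0.2312 → (κ,φ,ℓ)=(0.2312,211.47°,1.7223) → tip=(-0.2886,-0.1767,1.6771)
cmd 2: set φ=294.01° → (κ,φ,ℓ)=(0.2312,294.01°,1.7223) → tip=(0.1377,-0.3091,1.6771)

0.138 -0.309 1.677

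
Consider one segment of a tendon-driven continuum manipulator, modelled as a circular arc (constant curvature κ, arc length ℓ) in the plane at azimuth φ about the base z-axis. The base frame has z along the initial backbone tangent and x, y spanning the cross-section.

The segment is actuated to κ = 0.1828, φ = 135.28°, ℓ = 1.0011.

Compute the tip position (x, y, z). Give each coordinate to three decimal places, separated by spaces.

-0.065 0.064 0.996

θ = κ·ℓ = 0.1828 × 1.0011 = 0.18300 rad
ρ = (1 − cos θ)/κ = (1 − 0.98330)/0.1828 = 0.09135
z = sin θ / κ = 0.18198/0.1828 = 0.99552
x = ρ cos φ = 0.09135 × cos(135.28°) = -0.06491
y = ρ sin φ = 0.09135 × sin(135.28°) = 0.06427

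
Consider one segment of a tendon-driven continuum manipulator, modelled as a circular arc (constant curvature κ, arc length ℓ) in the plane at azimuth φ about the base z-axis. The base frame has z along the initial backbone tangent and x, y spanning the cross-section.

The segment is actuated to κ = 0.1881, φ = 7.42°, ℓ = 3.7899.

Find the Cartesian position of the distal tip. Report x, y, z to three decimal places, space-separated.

θ = κ·ℓ = 0.1881 × 3.7899 = 0.71288 rad
ρ = (1 − cos θ)/κ = (1 − 0.75648)/0.1881 = 1.29462
z = sin θ / κ = 0.65402/0.1881 = 3.47696
x = ρ cos φ = 1.29462 × cos(7.42°) = 1.28378
y = ρ sin φ = 1.29462 × sin(7.42°) = 0.16719

1.284 0.167 3.477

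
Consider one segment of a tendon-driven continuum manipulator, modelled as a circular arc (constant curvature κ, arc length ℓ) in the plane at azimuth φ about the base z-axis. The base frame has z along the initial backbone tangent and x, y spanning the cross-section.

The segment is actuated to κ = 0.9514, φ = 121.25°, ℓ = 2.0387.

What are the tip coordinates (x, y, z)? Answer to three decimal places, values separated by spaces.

-0.742 1.223 0.980

θ = κ·ℓ = 0.9514 × 2.0387 = 1.93962 rad
ρ = (1 − cos θ)/κ = (1 − -0.36052)/0.9514 = 1.43002
z = sin θ / κ = 0.93275/0.9514 = 0.98040
x = ρ cos φ = 1.43002 × cos(121.25°) = -0.74185
y = ρ sin φ = 1.43002 × sin(121.25°) = 1.22254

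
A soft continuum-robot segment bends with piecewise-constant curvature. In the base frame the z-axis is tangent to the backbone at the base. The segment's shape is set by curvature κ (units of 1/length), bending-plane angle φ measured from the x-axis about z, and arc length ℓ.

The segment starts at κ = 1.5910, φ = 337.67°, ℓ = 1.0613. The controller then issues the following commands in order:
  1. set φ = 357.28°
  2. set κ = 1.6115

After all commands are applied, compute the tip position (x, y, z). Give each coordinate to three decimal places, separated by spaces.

initial: κ=1.5910, φ=337.67°, ℓ=1.0613
cmd 1: set φ=357.28° → (κ,φ,ℓ)=(1.5910,357.28°,1.0613) → tip=(0.7016,-0.0333,0.6242)
cmd 2: set κ=1.6115 → (κ,φ,ℓ)=(1.6115,357.28°,1.0613) → tip=(0.7060,-0.0335,0.6145)

0.706 -0.034 0.615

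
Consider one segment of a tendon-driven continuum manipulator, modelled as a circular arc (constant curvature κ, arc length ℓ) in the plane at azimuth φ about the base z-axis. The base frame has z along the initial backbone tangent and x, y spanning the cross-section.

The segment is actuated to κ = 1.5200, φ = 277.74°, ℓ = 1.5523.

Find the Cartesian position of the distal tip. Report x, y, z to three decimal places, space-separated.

θ = κ·ℓ = 1.5200 × 1.5523 = 2.35950 rad
ρ = (1 − cos θ)/κ = (1 − -0.70944)/1.5200 = 1.12463
z = sin θ / κ = 0.70477/1.5200 = 0.46366
x = ρ cos φ = 1.12463 × cos(277.74°) = 0.15146
y = ρ sin φ = 1.12463 × sin(277.74°) = -1.11438

0.151 -1.114 0.464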